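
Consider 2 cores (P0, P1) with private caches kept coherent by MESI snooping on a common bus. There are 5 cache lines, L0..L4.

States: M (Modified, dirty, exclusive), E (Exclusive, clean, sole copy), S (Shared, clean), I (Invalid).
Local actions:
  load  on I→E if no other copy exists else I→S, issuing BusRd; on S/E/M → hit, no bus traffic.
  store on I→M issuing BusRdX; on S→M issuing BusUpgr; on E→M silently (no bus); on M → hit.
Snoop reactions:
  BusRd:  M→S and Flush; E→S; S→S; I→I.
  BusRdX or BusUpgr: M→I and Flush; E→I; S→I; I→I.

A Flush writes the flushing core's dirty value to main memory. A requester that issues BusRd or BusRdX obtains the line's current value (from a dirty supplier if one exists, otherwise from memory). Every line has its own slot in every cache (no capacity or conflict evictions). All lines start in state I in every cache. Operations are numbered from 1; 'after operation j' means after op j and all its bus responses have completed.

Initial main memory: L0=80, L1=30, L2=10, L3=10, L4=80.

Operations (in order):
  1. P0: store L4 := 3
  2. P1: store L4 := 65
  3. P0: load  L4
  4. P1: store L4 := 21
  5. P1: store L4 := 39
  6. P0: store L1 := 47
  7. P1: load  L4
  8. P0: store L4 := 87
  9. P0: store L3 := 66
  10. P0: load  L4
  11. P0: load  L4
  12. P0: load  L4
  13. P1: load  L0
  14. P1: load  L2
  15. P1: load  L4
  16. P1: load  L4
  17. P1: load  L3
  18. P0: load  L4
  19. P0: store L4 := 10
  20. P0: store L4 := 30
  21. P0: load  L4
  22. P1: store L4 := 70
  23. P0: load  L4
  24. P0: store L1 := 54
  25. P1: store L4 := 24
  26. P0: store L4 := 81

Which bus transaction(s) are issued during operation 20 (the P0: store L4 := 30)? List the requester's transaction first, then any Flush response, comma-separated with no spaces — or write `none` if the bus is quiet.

  op1 P0: store L4 := 3 → M/I on L4; bus BusRdX; mem=80
  op2 P1: store L4 := 65 → I/M on L4; bus BusRdX Flush; mem=3
  op3 P0: load  L4 → S/S on L4; bus BusRd Flush; mem=65
  op4 P1: store L4 := 21 → I/M on L4; bus BusUpgr; mem=65
  op5 P1: store L4 := 39 → I/M on L4; bus (none); mem=65
  op6 P0: store L1 := 47 → M/I on L1; bus BusRdX; mem=30
  op7 P1: load  L4 → I/M on L4; bus (none); mem=65
  op8 P0: store L4 := 87 → M/I on L4; bus BusRdX Flush; mem=39
  op9 P0: store L3 := 66 → M/I on L3; bus BusRdX; mem=10
  op10 P0: load  L4 → M/I on L4; bus (none); mem=39
  op11 P0: load  L4 → M/I on L4; bus (none); mem=39
  op12 P0: load  L4 → M/I on L4; bus (none); mem=39
  op13 P1: load  L0 → I/E on L0; bus BusRd; mem=80
  op14 P1: load  L2 → I/E on L2; bus BusRd; mem=10
  op15 P1: load  L4 → S/S on L4; bus BusRd Flush; mem=87
  op16 P1: load  L4 → S/S on L4; bus (none); mem=87
  op17 P1: load  L3 → S/S on L3; bus BusRd Flush; mem=66
  op18 P0: load  L4 → S/S on L4; bus (none); mem=87
  op19 P0: store L4 := 10 → M/I on L4; bus BusUpgr; mem=87
  op20 P0: store L4 := 30 → M/I on L4; bus (none); mem=87
  op21 P0: load  L4 → M/I on L4; bus (none); mem=87
  op22 P1: store L4 := 70 → I/M on L4; bus BusRdX Flush; mem=30
  op23 P0: load  L4 → S/S on L4; bus BusRd Flush; mem=70
  op24 P0: store L1 := 54 → M/I on L1; bus (none); mem=30
  op25 P1: store L4 := 24 → I/M on L4; bus BusUpgr; mem=70
  op26 P0: store L4 := 81 → M/I on L4; bus BusRdX Flush; mem=24

bus = none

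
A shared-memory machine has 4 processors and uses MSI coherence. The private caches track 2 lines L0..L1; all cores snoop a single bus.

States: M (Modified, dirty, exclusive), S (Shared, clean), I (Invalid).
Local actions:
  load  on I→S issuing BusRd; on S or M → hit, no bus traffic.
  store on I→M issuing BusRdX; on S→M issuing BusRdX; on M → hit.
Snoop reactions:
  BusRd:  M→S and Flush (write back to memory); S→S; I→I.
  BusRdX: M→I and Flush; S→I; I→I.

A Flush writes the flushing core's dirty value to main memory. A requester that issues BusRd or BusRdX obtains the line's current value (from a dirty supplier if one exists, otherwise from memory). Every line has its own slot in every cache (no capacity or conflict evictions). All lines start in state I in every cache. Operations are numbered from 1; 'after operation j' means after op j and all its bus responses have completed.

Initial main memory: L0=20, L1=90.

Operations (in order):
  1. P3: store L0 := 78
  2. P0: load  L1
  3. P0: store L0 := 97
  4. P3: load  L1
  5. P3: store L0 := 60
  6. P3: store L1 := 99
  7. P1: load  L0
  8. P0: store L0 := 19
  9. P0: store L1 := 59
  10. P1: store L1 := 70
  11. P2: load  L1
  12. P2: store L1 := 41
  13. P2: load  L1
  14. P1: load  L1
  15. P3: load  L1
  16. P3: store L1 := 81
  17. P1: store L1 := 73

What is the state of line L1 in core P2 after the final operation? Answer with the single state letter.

state = I

[1] P3: store L0 := 78 | P0:I, P1:I, P2:I, P3:M(78) | bus: BusRdX
[2] P0: load  L1 | P0:S(90), P1:I, P2:I, P3:I | bus: BusRd
[3] P0: store L0 := 97 | P0:M(97), P1:I, P2:I, P3:I | bus: BusRdX,Flush
[4] P3: load  L1 | P0:S(90), P1:I, P2:I, P3:S(90) | bus: BusRd
[5] P3: store L0 := 60 | P0:I, P1:I, P2:I, P3:M(60) | bus: BusRdX,Flush
[6] P3: store L1 := 99 | P0:I, P1:I, P2:I, P3:M(99) | bus: BusRdX
[7] P1: load  L0 | P0:I, P1:S(60), P2:I, P3:S(60) | bus: BusRd,Flush
[8] P0: store L0 := 19 | P0:M(19), P1:I, P2:I, P3:I | bus: BusRdX
[9] P0: store L1 := 59 | P0:M(59), P1:I, P2:I, P3:I | bus: BusRdX,Flush
[10] P1: store L1 := 70 | P0:I, P1:M(70), P2:I, P3:I | bus: BusRdX,Flush
[11] P2: load  L1 | P0:I, P1:S(70), P2:S(70), P3:I | bus: BusRd,Flush
[12] P2: store L1 := 41 | P0:I, P1:I, P2:M(41), P3:I | bus: BusRdX
[13] P2: load  L1 | P0:I, P1:I, P2:M(41), P3:I | bus: none
[14] P1: load  L1 | P0:I, P1:S(41), P2:S(41), P3:I | bus: BusRd,Flush
[15] P3: load  L1 | P0:I, P1:S(41), P2:S(41), P3:S(41) | bus: BusRd
[16] P3: store L1 := 81 | P0:I, P1:I, P2:I, P3:M(81) | bus: BusRdX
[17] P1: store L1 := 73 | P0:I, P1:M(73), P2:I, P3:I | bus: BusRdX,Flush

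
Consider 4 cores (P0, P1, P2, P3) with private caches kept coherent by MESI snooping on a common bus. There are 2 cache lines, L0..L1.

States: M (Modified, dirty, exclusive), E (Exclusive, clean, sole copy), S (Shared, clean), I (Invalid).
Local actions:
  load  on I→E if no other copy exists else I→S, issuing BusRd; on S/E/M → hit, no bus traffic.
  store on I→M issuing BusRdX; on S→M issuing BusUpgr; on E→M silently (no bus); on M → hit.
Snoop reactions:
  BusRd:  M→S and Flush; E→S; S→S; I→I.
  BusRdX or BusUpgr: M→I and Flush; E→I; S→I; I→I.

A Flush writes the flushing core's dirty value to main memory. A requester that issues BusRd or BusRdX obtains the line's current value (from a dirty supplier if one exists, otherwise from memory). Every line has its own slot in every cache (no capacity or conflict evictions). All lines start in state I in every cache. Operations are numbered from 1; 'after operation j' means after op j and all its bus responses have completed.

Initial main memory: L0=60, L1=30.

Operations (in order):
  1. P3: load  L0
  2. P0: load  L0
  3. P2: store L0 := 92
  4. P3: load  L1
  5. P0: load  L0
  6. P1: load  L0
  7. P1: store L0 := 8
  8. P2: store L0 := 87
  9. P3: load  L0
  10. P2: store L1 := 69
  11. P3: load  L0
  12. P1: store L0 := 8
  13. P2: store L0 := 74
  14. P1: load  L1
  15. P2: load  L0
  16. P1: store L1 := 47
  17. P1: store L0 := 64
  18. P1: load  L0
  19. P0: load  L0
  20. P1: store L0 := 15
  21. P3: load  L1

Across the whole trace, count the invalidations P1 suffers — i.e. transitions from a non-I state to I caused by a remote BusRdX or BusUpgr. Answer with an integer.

invalidations = 2

step 1: P3: load  L0  ⟶  IIIE  (L0)  txn=BusRd  M[L0]=60
step 2: P0: load  L0  ⟶  SIIS  (L0)  txn=BusRd  M[L0]=60
step 3: P2: store L0 := 92  ⟶  IIMI  (L0)  txn=BusRdX  M[L0]=60
step 4: P3: load  L1  ⟶  IIIE  (L1)  txn=BusRd  M[L1]=30
step 5: P0: load  L0  ⟶  SISI  (L0)  txn=BusRd+Flush  M[L0]=92
step 6: P1: load  L0  ⟶  SSSI  (L0)  txn=BusRd  M[L0]=92
step 7: P1: store L0 := 8  ⟶  IMII  (L0)  txn=BusUpgr  M[L0]=92
step 8: P2: store L0 := 87  ⟶  IIMI  (L0)  txn=BusRdX+Flush  M[L0]=8
step 9: P3: load  L0  ⟶  IISS  (L0)  txn=BusRd+Flush  M[L0]=87
step 10: P2: store L1 := 69  ⟶  IIMI  (L1)  txn=BusRdX  M[L1]=30
step 11: P3: load  L0  ⟶  IISS  (L0)  txn=∅  M[L0]=87
step 12: P1: store L0 := 8  ⟶  IMII  (L0)  txn=BusRdX  M[L0]=87
step 13: P2: store L0 := 74  ⟶  IIMI  (L0)  txn=BusRdX+Flush  M[L0]=8
step 14: P1: load  L1  ⟶  ISSI  (L1)  txn=BusRd+Flush  M[L1]=69
step 15: P2: load  L0  ⟶  IIMI  (L0)  txn=∅  M[L0]=8
step 16: P1: store L1 := 47  ⟶  IMII  (L1)  txn=BusUpgr  M[L1]=69
step 17: P1: store L0 := 64  ⟶  IMII  (L0)  txn=BusRdX+Flush  M[L0]=74
step 18: P1: load  L0  ⟶  IMII  (L0)  txn=∅  M[L0]=74
step 19: P0: load  L0  ⟶  SSII  (L0)  txn=BusRd+Flush  M[L0]=64
step 20: P1: store L0 := 15  ⟶  IMII  (L0)  txn=BusUpgr  M[L0]=64
step 21: P3: load  L1  ⟶  ISIS  (L1)  txn=BusRd+Flush  M[L1]=47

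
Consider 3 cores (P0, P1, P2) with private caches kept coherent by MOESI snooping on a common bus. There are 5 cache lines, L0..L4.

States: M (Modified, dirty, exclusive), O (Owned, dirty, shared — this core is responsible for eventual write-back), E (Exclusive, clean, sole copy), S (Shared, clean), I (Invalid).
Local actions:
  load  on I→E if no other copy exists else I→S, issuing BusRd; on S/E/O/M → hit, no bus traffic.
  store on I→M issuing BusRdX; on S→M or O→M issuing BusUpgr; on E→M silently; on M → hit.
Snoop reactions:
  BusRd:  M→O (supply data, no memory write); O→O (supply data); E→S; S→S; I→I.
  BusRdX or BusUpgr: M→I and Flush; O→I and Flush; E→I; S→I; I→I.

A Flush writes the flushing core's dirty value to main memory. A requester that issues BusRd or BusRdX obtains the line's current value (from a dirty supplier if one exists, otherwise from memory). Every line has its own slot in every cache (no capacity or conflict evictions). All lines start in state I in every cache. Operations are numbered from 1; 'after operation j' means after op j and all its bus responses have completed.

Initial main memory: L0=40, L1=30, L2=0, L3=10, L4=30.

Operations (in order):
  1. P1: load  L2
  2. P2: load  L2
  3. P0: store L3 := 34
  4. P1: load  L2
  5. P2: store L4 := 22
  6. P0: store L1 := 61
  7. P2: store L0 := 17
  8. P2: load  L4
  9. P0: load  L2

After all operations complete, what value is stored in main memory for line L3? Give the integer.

memory[L3] = 10

[1] P1: load  L2 | P0:I, P1:E(0), P2:I | bus: BusRd
[2] P2: load  L2 | P0:I, P1:S(0), P2:S(0) | bus: BusRd
[3] P0: store L3 := 34 | P0:M(34), P1:I, P2:I | bus: BusRdX
[4] P1: load  L2 | P0:I, P1:S(0), P2:S(0) | bus: none
[5] P2: store L4 := 22 | P0:I, P1:I, P2:M(22) | bus: BusRdX
[6] P0: store L1 := 61 | P0:M(61), P1:I, P2:I | bus: BusRdX
[7] P2: store L0 := 17 | P0:I, P1:I, P2:M(17) | bus: BusRdX
[8] P2: load  L4 | P0:I, P1:I, P2:M(22) | bus: none
[9] P0: load  L2 | P0:S(0), P1:S(0), P2:S(0) | bus: BusRd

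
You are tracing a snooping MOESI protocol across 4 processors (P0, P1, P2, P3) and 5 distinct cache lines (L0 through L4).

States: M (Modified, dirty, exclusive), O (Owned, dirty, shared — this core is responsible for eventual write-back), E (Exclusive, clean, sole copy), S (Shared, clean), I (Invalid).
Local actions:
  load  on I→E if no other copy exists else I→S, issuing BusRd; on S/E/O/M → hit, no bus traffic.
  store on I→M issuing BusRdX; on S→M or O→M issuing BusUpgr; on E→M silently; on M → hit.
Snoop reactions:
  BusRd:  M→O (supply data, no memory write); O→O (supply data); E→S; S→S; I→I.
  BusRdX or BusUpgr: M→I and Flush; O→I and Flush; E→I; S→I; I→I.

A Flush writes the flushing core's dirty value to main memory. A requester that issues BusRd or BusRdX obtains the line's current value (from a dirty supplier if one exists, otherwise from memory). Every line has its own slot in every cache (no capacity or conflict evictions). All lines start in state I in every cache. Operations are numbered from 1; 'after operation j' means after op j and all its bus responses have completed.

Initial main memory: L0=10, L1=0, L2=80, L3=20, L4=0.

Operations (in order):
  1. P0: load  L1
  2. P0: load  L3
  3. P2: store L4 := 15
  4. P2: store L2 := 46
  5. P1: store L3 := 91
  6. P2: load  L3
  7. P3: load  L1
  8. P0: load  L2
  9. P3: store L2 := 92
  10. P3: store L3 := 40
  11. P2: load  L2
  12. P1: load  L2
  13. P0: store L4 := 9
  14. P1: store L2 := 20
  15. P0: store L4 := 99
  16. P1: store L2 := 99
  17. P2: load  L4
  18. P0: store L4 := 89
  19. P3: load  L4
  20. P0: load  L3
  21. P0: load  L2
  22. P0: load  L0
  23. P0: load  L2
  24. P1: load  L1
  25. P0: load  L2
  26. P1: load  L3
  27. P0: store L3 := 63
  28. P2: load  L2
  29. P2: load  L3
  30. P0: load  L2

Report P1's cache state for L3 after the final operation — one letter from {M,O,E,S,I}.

1. P0: load  L1  bus=[BusRd]  L1: P0=E P1=I P2=I P3=I  mem[L1]=0
2. P0: load  L3  bus=[BusRd]  L3: P0=E P1=I P2=I P3=I  mem[L3]=20
3. P2: store L4 := 15  bus=[BusRdX]  L4: P0=I P1=I P2=M P3=I  mem[L4]=0
4. P2: store L2 := 46  bus=[BusRdX]  L2: P0=I P1=I P2=M P3=I  mem[L2]=80
5. P1: store L3 := 91  bus=[BusRdX]  L3: P0=I P1=M P2=I P3=I  mem[L3]=20
6. P2: load  L3  bus=[BusRd]  L3: P0=I P1=O P2=S P3=I  mem[L3]=20
7. P3: load  L1  bus=[BusRd]  L1: P0=S P1=I P2=I P3=S  mem[L1]=0
8. P0: load  L2  bus=[BusRd]  L2: P0=S P1=I P2=O P3=I  mem[L2]=80
9. P3: store L2 := 92  bus=[BusRdX,Flush]  L2: P0=I P1=I P2=I P3=M  mem[L2]=46
10. P3: store L3 := 40  bus=[BusRdX,Flush]  L3: P0=I P1=I P2=I P3=M  mem[L3]=91
11. P2: load  L2  bus=[BusRd]  L2: P0=I P1=I P2=S P3=O  mem[L2]=46
12. P1: load  L2  bus=[BusRd]  L2: P0=I P1=S P2=S P3=O  mem[L2]=46
13. P0: store L4 := 9  bus=[BusRdX,Flush]  L4: P0=M P1=I P2=I P3=I  mem[L4]=15
14. P1: store L2 := 20  bus=[BusUpgr,Flush]  L2: P0=I P1=M P2=I P3=I  mem[L2]=92
15. P0: store L4 := 99  bus=[-]  L4: P0=M P1=I P2=I P3=I  mem[L4]=15
16. P1: store L2 := 99  bus=[-]  L2: P0=I P1=M P2=I P3=I  mem[L2]=92
17. P2: load  L4  bus=[BusRd]  L4: P0=O P1=I P2=S P3=I  mem[L4]=15
18. P0: store L4 := 89  bus=[BusUpgr]  L4: P0=M P1=I P2=I P3=I  mem[L4]=15
19. P3: load  L4  bus=[BusRd]  L4: P0=O P1=I P2=I P3=S  mem[L4]=15
20. P0: load  L3  bus=[BusRd]  L3: P0=S P1=I P2=I P3=O  mem[L3]=91
21. P0: load  L2  bus=[BusRd]  L2: P0=S P1=O P2=I P3=I  mem[L2]=92
22. P0: load  L0  bus=[BusRd]  L0: P0=E P1=I P2=I P3=I  mem[L0]=10
23. P0: load  L2  bus=[-]  L2: P0=S P1=O P2=I P3=I  mem[L2]=92
24. P1: load  L1  bus=[BusRd]  L1: P0=S P1=S P2=I P3=S  mem[L1]=0
25. P0: load  L2  bus=[-]  L2: P0=S P1=O P2=I P3=I  mem[L2]=92
26. P1: load  L3  bus=[BusRd]  L3: P0=S P1=S P2=I P3=O  mem[L3]=91
27. P0: store L3 := 63  bus=[BusUpgr,Flush]  L3: P0=M P1=I P2=I P3=I  mem[L3]=40
28. P2: load  L2  bus=[BusRd]  L2: P0=S P1=O P2=S P3=I  mem[L2]=92
29. P2: load  L3  bus=[BusRd]  L3: P0=O P1=I P2=S P3=I  mem[L3]=40
30. P0: load  L2  bus=[-]  L2: P0=S P1=O P2=S P3=I  mem[L2]=92

state = I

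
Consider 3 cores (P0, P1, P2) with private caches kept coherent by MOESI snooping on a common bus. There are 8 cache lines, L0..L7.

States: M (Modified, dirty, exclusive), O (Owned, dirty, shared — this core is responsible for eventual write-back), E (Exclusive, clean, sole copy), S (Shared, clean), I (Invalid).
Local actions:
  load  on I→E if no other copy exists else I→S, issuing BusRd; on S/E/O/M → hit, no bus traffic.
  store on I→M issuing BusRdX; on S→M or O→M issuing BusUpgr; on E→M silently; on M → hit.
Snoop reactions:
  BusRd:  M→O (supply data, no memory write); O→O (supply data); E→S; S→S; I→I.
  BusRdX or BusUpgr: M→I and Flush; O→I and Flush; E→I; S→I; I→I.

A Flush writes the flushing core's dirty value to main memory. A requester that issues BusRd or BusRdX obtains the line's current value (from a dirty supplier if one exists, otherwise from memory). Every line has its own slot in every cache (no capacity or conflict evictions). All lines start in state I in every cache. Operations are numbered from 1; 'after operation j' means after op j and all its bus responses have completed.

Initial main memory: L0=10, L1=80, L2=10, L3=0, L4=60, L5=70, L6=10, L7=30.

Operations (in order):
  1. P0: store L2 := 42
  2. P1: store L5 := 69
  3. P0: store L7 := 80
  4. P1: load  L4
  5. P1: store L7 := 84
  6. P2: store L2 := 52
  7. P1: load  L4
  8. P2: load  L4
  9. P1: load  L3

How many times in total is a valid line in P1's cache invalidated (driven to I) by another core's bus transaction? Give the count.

  op1 P0: store L2 := 42 → M/I/I on L2; bus BusRdX; mem=10
  op2 P1: store L5 := 69 → I/M/I on L5; bus BusRdX; mem=70
  op3 P0: store L7 := 80 → M/I/I on L7; bus BusRdX; mem=30
  op4 P1: load  L4 → I/E/I on L4; bus BusRd; mem=60
  op5 P1: store L7 := 84 → I/M/I on L7; bus BusRdX Flush; mem=80
  op6 P2: store L2 := 52 → I/I/M on L2; bus BusRdX Flush; mem=42
  op7 P1: load  L4 → I/E/I on L4; bus (none); mem=60
  op8 P2: load  L4 → I/S/S on L4; bus BusRd; mem=60
  op9 P1: load  L3 → I/E/I on L3; bus BusRd; mem=0

invalidations = 0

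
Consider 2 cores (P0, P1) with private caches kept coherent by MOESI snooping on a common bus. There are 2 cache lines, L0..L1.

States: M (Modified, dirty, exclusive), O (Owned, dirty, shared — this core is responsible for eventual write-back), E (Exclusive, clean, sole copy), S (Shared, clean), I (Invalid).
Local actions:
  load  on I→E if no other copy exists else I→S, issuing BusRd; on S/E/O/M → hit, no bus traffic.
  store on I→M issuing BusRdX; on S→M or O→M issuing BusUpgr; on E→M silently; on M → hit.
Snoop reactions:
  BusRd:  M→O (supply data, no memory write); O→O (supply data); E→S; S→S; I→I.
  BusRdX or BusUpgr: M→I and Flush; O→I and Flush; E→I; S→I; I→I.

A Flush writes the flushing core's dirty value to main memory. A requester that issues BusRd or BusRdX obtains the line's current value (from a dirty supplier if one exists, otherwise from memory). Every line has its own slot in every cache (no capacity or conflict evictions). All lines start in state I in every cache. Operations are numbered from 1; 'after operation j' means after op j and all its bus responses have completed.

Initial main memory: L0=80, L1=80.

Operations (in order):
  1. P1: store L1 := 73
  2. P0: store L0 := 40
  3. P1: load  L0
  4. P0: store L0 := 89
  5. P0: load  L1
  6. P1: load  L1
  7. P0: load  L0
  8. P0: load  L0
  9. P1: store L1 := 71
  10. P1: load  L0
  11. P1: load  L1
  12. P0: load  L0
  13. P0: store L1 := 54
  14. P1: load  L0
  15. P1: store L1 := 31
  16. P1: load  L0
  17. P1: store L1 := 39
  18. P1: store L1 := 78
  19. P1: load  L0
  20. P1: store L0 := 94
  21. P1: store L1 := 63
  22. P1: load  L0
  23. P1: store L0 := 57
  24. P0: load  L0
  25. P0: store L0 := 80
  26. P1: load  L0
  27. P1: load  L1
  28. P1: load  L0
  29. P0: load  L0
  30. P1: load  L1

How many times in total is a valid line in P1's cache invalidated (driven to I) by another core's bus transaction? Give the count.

1. P1: store L1 := 73  bus=[BusRdX]  L1: P0=I P1=M  mem[L1]=80
2. P0: store L0 := 40  bus=[BusRdX]  L0: P0=M P1=I  mem[L0]=80
3. P1: load  L0  bus=[BusRd]  L0: P0=O P1=S  mem[L0]=80
4. P0: store L0 := 89  bus=[BusUpgr]  L0: P0=M P1=I  mem[L0]=80
5. P0: load  L1  bus=[BusRd]  L1: P0=S P1=O  mem[L1]=80
6. P1: load  L1  bus=[-]  L1: P0=S P1=O  mem[L1]=80
7. P0: load  L0  bus=[-]  L0: P0=M P1=I  mem[L0]=80
8. P0: load  L0  bus=[-]  L0: P0=M P1=I  mem[L0]=80
9. P1: store L1 := 71  bus=[BusUpgr]  L1: P0=I P1=M  mem[L1]=80
10. P1: load  L0  bus=[BusRd]  L0: P0=O P1=S  mem[L0]=80
11. P1: load  L1  bus=[-]  L1: P0=I P1=M  mem[L1]=80
12. P0: load  L0  bus=[-]  L0: P0=O P1=S  mem[L0]=80
13. P0: store L1 := 54  bus=[BusRdX,Flush]  L1: P0=M P1=I  mem[L1]=71
14. P1: load  L0  bus=[-]  L0: P0=O P1=S  mem[L0]=80
15. P1: store L1 := 31  bus=[BusRdX,Flush]  L1: P0=I P1=M  mem[L1]=54
16. P1: load  L0  bus=[-]  L0: P0=O P1=S  mem[L0]=80
17. P1: store L1 := 39  bus=[-]  L1: P0=I P1=M  mem[L1]=54
18. P1: store L1 := 78  bus=[-]  L1: P0=I P1=M  mem[L1]=54
19. P1: load  L0  bus=[-]  L0: P0=O P1=S  mem[L0]=80
20. P1: store L0 := 94  bus=[BusUpgr,Flush]  L0: P0=I P1=M  mem[L0]=89
21. P1: store L1 := 63  bus=[-]  L1: P0=I P1=M  mem[L1]=54
22. P1: load  L0  bus=[-]  L0: P0=I P1=M  mem[L0]=89
23. P1: store L0 := 57  bus=[-]  L0: P0=I P1=M  mem[L0]=89
24. P0: load  L0  bus=[BusRd]  L0: P0=S P1=O  mem[L0]=89
25. P0: store L0 := 80  bus=[BusUpgr,Flush]  L0: P0=M P1=I  mem[L0]=57
26. P1: load  L0  bus=[BusRd]  L0: P0=O P1=S  mem[L0]=57
27. P1: load  L1  bus=[-]  L1: P0=I P1=M  mem[L1]=54
28. P1: load  L0  bus=[-]  L0: P0=O P1=S  mem[L0]=57
29. P0: load  L0  bus=[-]  L0: P0=O P1=S  mem[L0]=57
30. P1: load  L1  bus=[-]  L1: P0=I P1=M  mem[L1]=54

invalidations = 3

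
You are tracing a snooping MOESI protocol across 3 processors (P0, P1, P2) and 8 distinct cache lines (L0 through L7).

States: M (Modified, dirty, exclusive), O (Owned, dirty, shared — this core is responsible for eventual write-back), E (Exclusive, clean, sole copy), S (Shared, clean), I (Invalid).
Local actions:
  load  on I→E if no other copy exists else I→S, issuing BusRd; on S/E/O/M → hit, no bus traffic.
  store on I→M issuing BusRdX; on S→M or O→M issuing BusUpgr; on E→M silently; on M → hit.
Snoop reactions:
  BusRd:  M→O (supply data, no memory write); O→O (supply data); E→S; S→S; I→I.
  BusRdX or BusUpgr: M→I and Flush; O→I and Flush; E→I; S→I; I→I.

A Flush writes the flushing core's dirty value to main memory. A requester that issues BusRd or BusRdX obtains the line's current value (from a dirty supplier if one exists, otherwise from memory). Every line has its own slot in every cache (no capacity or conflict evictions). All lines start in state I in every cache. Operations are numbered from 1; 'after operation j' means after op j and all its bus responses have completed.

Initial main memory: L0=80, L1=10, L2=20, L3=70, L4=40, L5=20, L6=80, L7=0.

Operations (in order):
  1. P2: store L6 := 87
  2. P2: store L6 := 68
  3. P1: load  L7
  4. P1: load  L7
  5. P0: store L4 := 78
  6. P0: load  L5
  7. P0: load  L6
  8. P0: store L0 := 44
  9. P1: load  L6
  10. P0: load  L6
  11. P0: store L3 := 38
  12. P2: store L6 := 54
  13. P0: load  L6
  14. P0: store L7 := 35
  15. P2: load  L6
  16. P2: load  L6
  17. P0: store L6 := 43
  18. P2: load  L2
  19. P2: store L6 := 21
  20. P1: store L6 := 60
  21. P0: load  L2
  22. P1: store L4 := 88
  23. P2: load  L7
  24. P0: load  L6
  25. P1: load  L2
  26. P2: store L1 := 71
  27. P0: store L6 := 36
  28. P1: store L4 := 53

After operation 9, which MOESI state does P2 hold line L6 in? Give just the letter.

state = O

1. P2: store L6 := 87  bus=[BusRdX]  L6: P0=I P1=I P2=M  mem[L6]=80
2. P2: store L6 := 68  bus=[-]  L6: P0=I P1=I P2=M  mem[L6]=80
3. P1: load  L7  bus=[BusRd]  L7: P0=I P1=E P2=I  mem[L7]=0
4. P1: load  L7  bus=[-]  L7: P0=I P1=E P2=I  mem[L7]=0
5. P0: store L4 := 78  bus=[BusRdX]  L4: P0=M P1=I P2=I  mem[L4]=40
6. P0: load  L5  bus=[BusRd]  L5: P0=E P1=I P2=I  mem[L5]=20
7. P0: load  L6  bus=[BusRd]  L6: P0=S P1=I P2=O  mem[L6]=80
8. P0: store L0 := 44  bus=[BusRdX]  L0: P0=M P1=I P2=I  mem[L0]=80
9. P1: load  L6  bus=[BusRd]  L6: P0=S P1=S P2=O  mem[L6]=80
10. P0: load  L6  bus=[-]  L6: P0=S P1=S P2=O  mem[L6]=80
11. P0: store L3 := 38  bus=[BusRdX]  L3: P0=M P1=I P2=I  mem[L3]=70
12. P2: store L6 := 54  bus=[BusUpgr]  L6: P0=I P1=I P2=M  mem[L6]=80
13. P0: load  L6  bus=[BusRd]  L6: P0=S P1=I P2=O  mem[L6]=80
14. P0: store L7 := 35  bus=[BusRdX]  L7: P0=M P1=I P2=I  mem[L7]=0
15. P2: load  L6  bus=[-]  L6: P0=S P1=I P2=O  mem[L6]=80
16. P2: load  L6  bus=[-]  L6: P0=S P1=I P2=O  mem[L6]=80
17. P0: store L6 := 43  bus=[BusUpgr,Flush]  L6: P0=M P1=I P2=I  mem[L6]=54
18. P2: load  L2  bus=[BusRd]  L2: P0=I P1=I P2=E  mem[L2]=20
19. P2: store L6 := 21  bus=[BusRdX,Flush]  L6: P0=I P1=I P2=M  mem[L6]=43
20. P1: store L6 := 60  bus=[BusRdX,Flush]  L6: P0=I P1=M P2=I  mem[L6]=21
21. P0: load  L2  bus=[BusRd]  L2: P0=S P1=I P2=S  mem[L2]=20
22. P1: store L4 := 88  bus=[BusRdX,Flush]  L4: P0=I P1=M P2=I  mem[L4]=78
23. P2: load  L7  bus=[BusRd]  L7: P0=O P1=I P2=S  mem[L7]=0
24. P0: load  L6  bus=[BusRd]  L6: P0=S P1=O P2=I  mem[L6]=21
25. P1: load  L2  bus=[BusRd]  L2: P0=S P1=S P2=S  mem[L2]=20
26. P2: store L1 := 71  bus=[BusRdX]  L1: P0=I P1=I P2=M  mem[L1]=10
27. P0: store L6 := 36  bus=[BusUpgr,Flush]  L6: P0=M P1=I P2=I  mem[L6]=60
28. P1: store L4 := 53  bus=[-]  L4: P0=I P1=M P2=I  mem[L4]=78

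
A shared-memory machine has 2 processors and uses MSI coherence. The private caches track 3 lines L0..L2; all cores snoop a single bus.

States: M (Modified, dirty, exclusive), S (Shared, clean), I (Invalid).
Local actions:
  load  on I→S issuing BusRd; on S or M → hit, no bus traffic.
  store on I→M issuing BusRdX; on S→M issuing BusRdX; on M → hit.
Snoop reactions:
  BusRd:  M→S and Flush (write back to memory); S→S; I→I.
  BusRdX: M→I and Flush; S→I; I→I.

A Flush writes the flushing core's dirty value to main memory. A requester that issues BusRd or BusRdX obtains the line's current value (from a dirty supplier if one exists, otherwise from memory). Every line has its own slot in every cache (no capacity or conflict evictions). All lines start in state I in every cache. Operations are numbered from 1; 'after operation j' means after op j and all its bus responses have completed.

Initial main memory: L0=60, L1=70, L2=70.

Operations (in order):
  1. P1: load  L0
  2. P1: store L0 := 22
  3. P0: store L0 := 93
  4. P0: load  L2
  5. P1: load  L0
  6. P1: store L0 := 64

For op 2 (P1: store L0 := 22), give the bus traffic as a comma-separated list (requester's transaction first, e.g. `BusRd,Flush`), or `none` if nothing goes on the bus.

[1] P1: load  L0 | P0:I, P1:S(60) | bus: BusRd
[2] P1: store L0 := 22 | P0:I, P1:M(22) | bus: BusRdX
[3] P0: store L0 := 93 | P0:M(93), P1:I | bus: BusRdX,Flush
[4] P0: load  L2 | P0:S(70), P1:I | bus: BusRd
[5] P1: load  L0 | P0:S(93), P1:S(93) | bus: BusRd,Flush
[6] P1: store L0 := 64 | P0:I, P1:M(64) | bus: BusRdX

bus = BusRdX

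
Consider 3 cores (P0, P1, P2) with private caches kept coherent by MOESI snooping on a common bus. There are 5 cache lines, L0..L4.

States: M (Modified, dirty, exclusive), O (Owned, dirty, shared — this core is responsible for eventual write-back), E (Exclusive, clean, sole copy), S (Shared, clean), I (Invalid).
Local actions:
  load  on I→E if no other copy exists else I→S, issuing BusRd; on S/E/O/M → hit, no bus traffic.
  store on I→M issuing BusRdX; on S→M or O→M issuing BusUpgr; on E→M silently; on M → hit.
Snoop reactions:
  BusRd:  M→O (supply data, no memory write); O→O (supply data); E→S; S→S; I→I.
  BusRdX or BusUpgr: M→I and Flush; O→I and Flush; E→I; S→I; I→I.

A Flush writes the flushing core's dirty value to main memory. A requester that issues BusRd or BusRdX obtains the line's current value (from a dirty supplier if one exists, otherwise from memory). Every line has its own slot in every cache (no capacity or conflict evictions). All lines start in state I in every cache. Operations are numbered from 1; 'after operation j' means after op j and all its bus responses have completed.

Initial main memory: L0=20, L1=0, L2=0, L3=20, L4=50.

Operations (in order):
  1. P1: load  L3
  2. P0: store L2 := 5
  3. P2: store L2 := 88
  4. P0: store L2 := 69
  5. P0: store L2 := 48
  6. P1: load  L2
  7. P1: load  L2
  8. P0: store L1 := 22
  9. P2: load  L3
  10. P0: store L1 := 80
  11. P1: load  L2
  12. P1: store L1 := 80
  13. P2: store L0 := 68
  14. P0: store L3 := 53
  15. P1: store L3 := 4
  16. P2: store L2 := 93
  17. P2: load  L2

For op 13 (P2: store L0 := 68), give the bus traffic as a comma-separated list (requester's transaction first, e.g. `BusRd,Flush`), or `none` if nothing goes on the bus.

bus = BusRdX

step 1: P1: load  L3  ⟶  IEI  (L3)  txn=BusRd  M[L3]=20
step 2: P0: store L2 := 5  ⟶  MII  (L2)  txn=BusRdX  M[L2]=0
step 3: P2: store L2 := 88  ⟶  IIM  (L2)  txn=BusRdX+Flush  M[L2]=5
step 4: P0: store L2 := 69  ⟶  MII  (L2)  txn=BusRdX+Flush  M[L2]=88
step 5: P0: store L2 := 48  ⟶  MII  (L2)  txn=∅  M[L2]=88
step 6: P1: load  L2  ⟶  OSI  (L2)  txn=BusRd  M[L2]=88
step 7: P1: load  L2  ⟶  OSI  (L2)  txn=∅  M[L2]=88
step 8: P0: store L1 := 22  ⟶  MII  (L1)  txn=BusRdX  M[L1]=0
step 9: P2: load  L3  ⟶  ISS  (L3)  txn=BusRd  M[L3]=20
step 10: P0: store L1 := 80  ⟶  MII  (L1)  txn=∅  M[L1]=0
step 11: P1: load  L2  ⟶  OSI  (L2)  txn=∅  M[L2]=88
step 12: P1: store L1 := 80  ⟶  IMI  (L1)  txn=BusRdX+Flush  M[L1]=80
step 13: P2: store L0 := 68  ⟶  IIM  (L0)  txn=BusRdX  M[L0]=20
step 14: P0: store L3 := 53  ⟶  MII  (L3)  txn=BusRdX  M[L3]=20
step 15: P1: store L3 := 4  ⟶  IMI  (L3)  txn=BusRdX+Flush  M[L3]=53
step 16: P2: store L2 := 93  ⟶  IIM  (L2)  txn=BusRdX+Flush  M[L2]=48
step 17: P2: load  L2  ⟶  IIM  (L2)  txn=∅  M[L2]=48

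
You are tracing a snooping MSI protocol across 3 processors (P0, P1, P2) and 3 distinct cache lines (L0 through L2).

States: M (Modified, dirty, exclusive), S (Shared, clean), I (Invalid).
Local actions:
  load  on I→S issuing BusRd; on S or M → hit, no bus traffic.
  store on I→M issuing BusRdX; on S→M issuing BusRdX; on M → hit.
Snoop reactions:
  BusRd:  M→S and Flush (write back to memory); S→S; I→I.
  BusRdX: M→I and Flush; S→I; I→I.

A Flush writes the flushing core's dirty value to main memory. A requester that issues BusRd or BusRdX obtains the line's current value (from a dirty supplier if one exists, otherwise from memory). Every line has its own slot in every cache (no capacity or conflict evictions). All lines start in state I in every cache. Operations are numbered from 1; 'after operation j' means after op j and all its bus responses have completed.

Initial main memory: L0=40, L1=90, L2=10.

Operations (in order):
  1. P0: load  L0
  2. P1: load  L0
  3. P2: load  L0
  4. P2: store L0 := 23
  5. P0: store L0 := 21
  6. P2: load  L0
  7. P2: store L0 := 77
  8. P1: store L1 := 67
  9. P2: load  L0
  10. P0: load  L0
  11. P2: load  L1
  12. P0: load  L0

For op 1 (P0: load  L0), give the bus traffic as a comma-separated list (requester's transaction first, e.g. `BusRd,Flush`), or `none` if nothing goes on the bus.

bus = BusRd

step 1: P0: load  L0  ⟶  SII  (L0)  txn=BusRd  M[L0]=40
step 2: P1: load  L0  ⟶  SSI  (L0)  txn=BusRd  M[L0]=40
step 3: P2: load  L0  ⟶  SSS  (L0)  txn=BusRd  M[L0]=40
step 4: P2: store L0 := 23  ⟶  IIM  (L0)  txn=BusRdX  M[L0]=40
step 5: P0: store L0 := 21  ⟶  MII  (L0)  txn=BusRdX+Flush  M[L0]=23
step 6: P2: load  L0  ⟶  SIS  (L0)  txn=BusRd+Flush  M[L0]=21
step 7: P2: store L0 := 77  ⟶  IIM  (L0)  txn=BusRdX  M[L0]=21
step 8: P1: store L1 := 67  ⟶  IMI  (L1)  txn=BusRdX  M[L1]=90
step 9: P2: load  L0  ⟶  IIM  (L0)  txn=∅  M[L0]=21
step 10: P0: load  L0  ⟶  SIS  (L0)  txn=BusRd+Flush  M[L0]=77
step 11: P2: load  L1  ⟶  ISS  (L1)  txn=BusRd+Flush  M[L1]=67
step 12: P0: load  L0  ⟶  SIS  (L0)  txn=∅  M[L0]=77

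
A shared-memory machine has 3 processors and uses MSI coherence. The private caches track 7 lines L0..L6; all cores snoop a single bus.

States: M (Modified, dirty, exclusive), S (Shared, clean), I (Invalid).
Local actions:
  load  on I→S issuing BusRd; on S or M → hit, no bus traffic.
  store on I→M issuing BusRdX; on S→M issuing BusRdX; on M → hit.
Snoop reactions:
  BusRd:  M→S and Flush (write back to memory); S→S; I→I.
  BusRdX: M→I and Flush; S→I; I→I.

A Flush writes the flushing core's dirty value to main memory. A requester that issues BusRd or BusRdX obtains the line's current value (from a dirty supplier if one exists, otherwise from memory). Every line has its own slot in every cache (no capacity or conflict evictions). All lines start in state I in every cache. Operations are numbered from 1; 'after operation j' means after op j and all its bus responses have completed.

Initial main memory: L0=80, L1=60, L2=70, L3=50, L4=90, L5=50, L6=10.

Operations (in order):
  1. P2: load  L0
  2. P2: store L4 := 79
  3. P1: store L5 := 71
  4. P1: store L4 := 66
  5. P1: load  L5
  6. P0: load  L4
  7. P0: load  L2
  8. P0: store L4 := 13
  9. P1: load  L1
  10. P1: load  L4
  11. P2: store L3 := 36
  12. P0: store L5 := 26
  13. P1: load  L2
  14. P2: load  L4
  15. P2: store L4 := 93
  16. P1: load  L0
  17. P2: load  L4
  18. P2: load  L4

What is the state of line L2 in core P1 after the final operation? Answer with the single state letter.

[1] P2: load  L0 | P0:I, P1:I, P2:S(80) | bus: BusRd
[2] P2: store L4 := 79 | P0:I, P1:I, P2:M(79) | bus: BusRdX
[3] P1: store L5 := 71 | P0:I, P1:M(71), P2:I | bus: BusRdX
[4] P1: store L4 := 66 | P0:I, P1:M(66), P2:I | bus: BusRdX,Flush
[5] P1: load  L5 | P0:I, P1:M(71), P2:I | bus: none
[6] P0: load  L4 | P0:S(66), P1:S(66), P2:I | bus: BusRd,Flush
[7] P0: load  L2 | P0:S(70), P1:I, P2:I | bus: BusRd
[8] P0: store L4 := 13 | P0:M(13), P1:I, P2:I | bus: BusRdX
[9] P1: load  L1 | P0:I, P1:S(60), P2:I | bus: BusRd
[10] P1: load  L4 | P0:S(13), P1:S(13), P2:I | bus: BusRd,Flush
[11] P2: store L3 := 36 | P0:I, P1:I, P2:M(36) | bus: BusRdX
[12] P0: store L5 := 26 | P0:M(26), P1:I, P2:I | bus: BusRdX,Flush
[13] P1: load  L2 | P0:S(70), P1:S(70), P2:I | bus: BusRd
[14] P2: load  L4 | P0:S(13), P1:S(13), P2:S(13) | bus: BusRd
[15] P2: store L4 := 93 | P0:I, P1:I, P2:M(93) | bus: BusRdX
[16] P1: load  L0 | P0:I, P1:S(80), P2:S(80) | bus: BusRd
[17] P2: load  L4 | P0:I, P1:I, P2:M(93) | bus: none
[18] P2: load  L4 | P0:I, P1:I, P2:M(93) | bus: none

state = S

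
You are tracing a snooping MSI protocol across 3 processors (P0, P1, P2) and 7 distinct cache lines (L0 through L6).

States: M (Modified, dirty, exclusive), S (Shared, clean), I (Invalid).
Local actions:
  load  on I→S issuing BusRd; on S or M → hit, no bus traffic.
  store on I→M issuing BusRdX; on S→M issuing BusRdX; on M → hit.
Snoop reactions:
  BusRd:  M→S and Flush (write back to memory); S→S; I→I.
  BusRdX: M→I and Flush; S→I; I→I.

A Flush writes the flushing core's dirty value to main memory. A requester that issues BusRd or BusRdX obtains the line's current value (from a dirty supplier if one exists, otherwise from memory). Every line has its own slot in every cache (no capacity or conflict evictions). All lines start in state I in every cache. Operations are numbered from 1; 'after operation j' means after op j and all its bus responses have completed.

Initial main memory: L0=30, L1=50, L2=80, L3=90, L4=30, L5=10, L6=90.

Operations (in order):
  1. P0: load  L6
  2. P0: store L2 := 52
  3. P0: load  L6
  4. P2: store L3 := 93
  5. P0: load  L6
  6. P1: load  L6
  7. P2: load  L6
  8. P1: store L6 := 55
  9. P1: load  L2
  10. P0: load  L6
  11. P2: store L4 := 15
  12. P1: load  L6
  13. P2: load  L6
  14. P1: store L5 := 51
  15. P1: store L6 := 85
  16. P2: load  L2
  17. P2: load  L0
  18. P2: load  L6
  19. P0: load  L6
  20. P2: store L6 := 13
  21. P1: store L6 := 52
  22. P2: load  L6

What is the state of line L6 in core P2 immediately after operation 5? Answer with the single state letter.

state = I

[1] P0: load  L6 | P0:S(90), P1:I, P2:I | bus: BusRd
[2] P0: store L2 := 52 | P0:M(52), P1:I, P2:I | bus: BusRdX
[3] P0: load  L6 | P0:S(90), P1:I, P2:I | bus: none
[4] P2: store L3 := 93 | P0:I, P1:I, P2:M(93) | bus: BusRdX
[5] P0: load  L6 | P0:S(90), P1:I, P2:I | bus: none
[6] P1: load  L6 | P0:S(90), P1:S(90), P2:I | bus: BusRd
[7] P2: load  L6 | P0:S(90), P1:S(90), P2:S(90) | bus: BusRd
[8] P1: store L6 := 55 | P0:I, P1:M(55), P2:I | bus: BusRdX
[9] P1: load  L2 | P0:S(52), P1:S(52), P2:I | bus: BusRd,Flush
[10] P0: load  L6 | P0:S(55), P1:S(55), P2:I | bus: BusRd,Flush
[11] P2: store L4 := 15 | P0:I, P1:I, P2:M(15) | bus: BusRdX
[12] P1: load  L6 | P0:S(55), P1:S(55), P2:I | bus: none
[13] P2: load  L6 | P0:S(55), P1:S(55), P2:S(55) | bus: BusRd
[14] P1: store L5 := 51 | P0:I, P1:M(51), P2:I | bus: BusRdX
[15] P1: store L6 := 85 | P0:I, P1:M(85), P2:I | bus: BusRdX
[16] P2: load  L2 | P0:S(52), P1:S(52), P2:S(52) | bus: BusRd
[17] P2: load  L0 | P0:I, P1:I, P2:S(30) | bus: BusRd
[18] P2: load  L6 | P0:I, P1:S(85), P2:S(85) | bus: BusRd,Flush
[19] P0: load  L6 | P0:S(85), P1:S(85), P2:S(85) | bus: BusRd
[20] P2: store L6 := 13 | P0:I, P1:I, P2:M(13) | bus: BusRdX
[21] P1: store L6 := 52 | P0:I, P1:M(52), P2:I | bus: BusRdX,Flush
[22] P2: load  L6 | P0:I, P1:S(52), P2:S(52) | bus: BusRd,Flush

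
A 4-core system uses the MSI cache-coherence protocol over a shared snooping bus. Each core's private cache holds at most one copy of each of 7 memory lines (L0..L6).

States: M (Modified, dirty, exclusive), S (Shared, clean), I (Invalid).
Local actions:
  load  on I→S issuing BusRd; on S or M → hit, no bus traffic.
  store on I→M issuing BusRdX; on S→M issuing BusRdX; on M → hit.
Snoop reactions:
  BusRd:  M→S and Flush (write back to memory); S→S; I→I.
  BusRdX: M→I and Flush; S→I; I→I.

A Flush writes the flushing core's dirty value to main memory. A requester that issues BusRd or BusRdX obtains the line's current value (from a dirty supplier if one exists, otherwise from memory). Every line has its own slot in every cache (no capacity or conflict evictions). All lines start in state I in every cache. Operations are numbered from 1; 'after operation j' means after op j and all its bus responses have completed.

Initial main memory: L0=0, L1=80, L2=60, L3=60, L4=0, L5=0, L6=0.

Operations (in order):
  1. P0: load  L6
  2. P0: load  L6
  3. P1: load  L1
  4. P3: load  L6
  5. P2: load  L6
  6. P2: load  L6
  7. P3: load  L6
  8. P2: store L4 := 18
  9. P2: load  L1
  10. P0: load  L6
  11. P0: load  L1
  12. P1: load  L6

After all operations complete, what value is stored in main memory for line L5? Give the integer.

memory[L5] = 0

[1] P0: load  L6 | P0:S(0), P1:I, P2:I, P3:I | bus: BusRd
[2] P0: load  L6 | P0:S(0), P1:I, P2:I, P3:I | bus: none
[3] P1: load  L1 | P0:I, P1:S(80), P2:I, P3:I | bus: BusRd
[4] P3: load  L6 | P0:S(0), P1:I, P2:I, P3:S(0) | bus: BusRd
[5] P2: load  L6 | P0:S(0), P1:I, P2:S(0), P3:S(0) | bus: BusRd
[6] P2: load  L6 | P0:S(0), P1:I, P2:S(0), P3:S(0) | bus: none
[7] P3: load  L6 | P0:S(0), P1:I, P2:S(0), P3:S(0) | bus: none
[8] P2: store L4 := 18 | P0:I, P1:I, P2:M(18), P3:I | bus: BusRdX
[9] P2: load  L1 | P0:I, P1:S(80), P2:S(80), P3:I | bus: BusRd
[10] P0: load  L6 | P0:S(0), P1:I, P2:S(0), P3:S(0) | bus: none
[11] P0: load  L1 | P0:S(80), P1:S(80), P2:S(80), P3:I | bus: BusRd
[12] P1: load  L6 | P0:S(0), P1:S(0), P2:S(0), P3:S(0) | bus: BusRd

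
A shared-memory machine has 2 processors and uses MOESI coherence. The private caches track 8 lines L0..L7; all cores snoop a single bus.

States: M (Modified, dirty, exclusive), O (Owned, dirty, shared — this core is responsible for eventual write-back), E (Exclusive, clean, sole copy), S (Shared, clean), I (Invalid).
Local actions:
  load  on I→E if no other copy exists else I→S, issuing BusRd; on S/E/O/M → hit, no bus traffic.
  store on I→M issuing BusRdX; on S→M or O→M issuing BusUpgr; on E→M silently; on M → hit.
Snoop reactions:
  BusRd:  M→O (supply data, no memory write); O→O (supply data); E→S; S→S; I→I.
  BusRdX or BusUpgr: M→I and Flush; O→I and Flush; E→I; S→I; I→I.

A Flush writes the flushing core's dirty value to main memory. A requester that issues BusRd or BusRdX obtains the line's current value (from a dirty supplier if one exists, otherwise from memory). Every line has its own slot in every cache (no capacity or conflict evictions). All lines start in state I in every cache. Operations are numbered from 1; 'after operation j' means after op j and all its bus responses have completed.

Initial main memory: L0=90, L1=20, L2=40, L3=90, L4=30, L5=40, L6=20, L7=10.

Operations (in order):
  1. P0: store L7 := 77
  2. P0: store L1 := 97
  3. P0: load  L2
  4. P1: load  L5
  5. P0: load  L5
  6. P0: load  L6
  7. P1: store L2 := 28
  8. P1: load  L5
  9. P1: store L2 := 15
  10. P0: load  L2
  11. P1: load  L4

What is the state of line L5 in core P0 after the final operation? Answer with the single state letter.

state = S

[1] P0: store L7 := 77 | P0:M(77), P1:I | bus: BusRdX
[2] P0: store L1 := 97 | P0:M(97), P1:I | bus: BusRdX
[3] P0: load  L2 | P0:E(40), P1:I | bus: BusRd
[4] P1: load  L5 | P0:I, P1:E(40) | bus: BusRd
[5] P0: load  L5 | P0:S(40), P1:S(40) | bus: BusRd
[6] P0: load  L6 | P0:E(20), P1:I | bus: BusRd
[7] P1: store L2 := 28 | P0:I, P1:M(28) | bus: BusRdX
[8] P1: load  L5 | P0:S(40), P1:S(40) | bus: none
[9] P1: store L2 := 15 | P0:I, P1:M(15) | bus: none
[10] P0: load  L2 | P0:S(15), P1:O(15) | bus: BusRd
[11] P1: load  L4 | P0:I, P1:E(30) | bus: BusRd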